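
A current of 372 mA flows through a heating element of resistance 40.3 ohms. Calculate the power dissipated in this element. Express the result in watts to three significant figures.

5.58 W

Current and resistance are given, so P = I²R is the direct form.
P = (0.3720 A)² × 40.3 Ω = 5.577 W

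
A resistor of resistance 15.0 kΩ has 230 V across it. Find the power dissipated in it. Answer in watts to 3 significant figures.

V and R are stated; P = V²/R avoids computing the current.
P = (230 V)² / 15000 Ω = 3.527 W

3.53 W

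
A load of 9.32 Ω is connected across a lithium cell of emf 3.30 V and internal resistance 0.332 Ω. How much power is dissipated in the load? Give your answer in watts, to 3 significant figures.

1.09 W

Load and internal resistance form a series loop — compute the loop current, then the load power via I²R.
I = ε / (r + R) = 3.30 / (0.332 + 9.32) = 0.3419 A
P_load = I² R = (0.3419)² × 9.32 = 1.089 W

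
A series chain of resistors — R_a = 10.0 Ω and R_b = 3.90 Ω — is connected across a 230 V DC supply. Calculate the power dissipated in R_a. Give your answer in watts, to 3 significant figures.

Since the resistors are in series they all carry the loop current I = V/R_total; the power in any one is I²R.
R_total = 10.0 + 3.90 = 13.90 Ω
I = V / R_total = 230 / 13.90 = 16.55 A
P_R_a = I² × R_a = (16.55)² × 10.0 = 2738 W

2740 W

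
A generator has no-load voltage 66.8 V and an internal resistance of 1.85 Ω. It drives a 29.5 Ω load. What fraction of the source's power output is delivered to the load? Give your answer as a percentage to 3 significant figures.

94.1 %

Efficiency is P_load / P_total. With a series r and R sharing the same I, P = I²R for each, so η = R/(R+r).
η = R / (R + r) = 29.5 / (29.5 + 1.85) = 0.9410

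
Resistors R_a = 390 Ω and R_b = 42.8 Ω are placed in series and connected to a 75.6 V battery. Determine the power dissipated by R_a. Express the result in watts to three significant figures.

The current is common to all series resistors; compute it, then apply P = I²R for the target.
R_total = 390 + 42.8 = 432.8 Ω
I = V / R_total = 75.6 / 432.8 = 0.1747 A
P_R_a = I² × R_a = (0.1747)² × 390 = 11.90 W

11.9 W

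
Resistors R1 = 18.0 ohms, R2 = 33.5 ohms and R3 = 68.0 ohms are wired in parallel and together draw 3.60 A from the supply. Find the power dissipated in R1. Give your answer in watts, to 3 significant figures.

The branches share the same voltage, but only the total current is given — find V from the equivalent resistance first.
1/R_eq = 1/18.0 + 1/33.5 + 1/68.0 ⇒ R_eq = 9.989 Ω
V = I_total × R_eq = 3.600 × 9.989 = 35.96 V
P_R1 = V² / R1 = (35.96)² / 18.0 = 71.84 W

71.8 W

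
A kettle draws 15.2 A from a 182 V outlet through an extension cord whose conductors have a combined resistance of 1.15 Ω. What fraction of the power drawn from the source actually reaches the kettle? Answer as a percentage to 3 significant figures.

The extension cord carries the full 15.2 A.
P_line = I² R_line = (15.20)² × 1.15 = 265.7 W
P_source = V I = 182 × 15.20 = 2766 W; P_load = 2501 W
η = P_load / P_source = 2501 / 2766 = 0.9040

90.4 %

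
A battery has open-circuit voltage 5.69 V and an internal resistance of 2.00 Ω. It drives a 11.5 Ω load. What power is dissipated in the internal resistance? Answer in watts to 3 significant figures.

0.355 W

The internal resistance carries the same current as the load; P_int = I²r.
I = ε / (r + R) = 5.69 / (2.00 + 11.5) = 0.4215 A
P_int = I² r = (0.4215)² × 2.00 = 0.3553 W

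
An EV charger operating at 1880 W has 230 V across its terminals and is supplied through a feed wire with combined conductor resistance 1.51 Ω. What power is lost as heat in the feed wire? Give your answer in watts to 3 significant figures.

The feed wire and load are in series, so the same current flows in both; the loss is I²R_line.
I = P / V = 1880 / 230 = 8.174 A through the feed wire.
P_line = I² R_line = (8.174)² × 1.51 = 100.9 W

101 W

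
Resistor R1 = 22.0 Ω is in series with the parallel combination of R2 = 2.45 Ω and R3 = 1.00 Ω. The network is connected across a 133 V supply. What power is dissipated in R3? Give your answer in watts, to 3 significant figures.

17.3 W

Replace R2 and R3 with their parallel equivalent so the circuit becomes R1 in series with R_p.
R_p = (2.45×1.00)/(2.45+1.00) = 0.7101 Ω
R_total = 22.0 + 0.7101 = 22.71 Ω
I = V / R_total = 133 / 22.71 = 5.856 A
Voltage across the parallel pair: V_p = I × R_p = 5.856 × 0.7101 = 4.159 V
R3 sees V_p directly, so P = V_p² / R3.
P_R3 = (4.159)² / 1.00 = 17.30 W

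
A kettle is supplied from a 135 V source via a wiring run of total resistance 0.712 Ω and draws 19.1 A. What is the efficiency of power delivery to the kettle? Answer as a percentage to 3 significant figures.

The wiring run carries the full 19.1 A.
P_line = I² R_line = (19.10)² × 0.712 = 259.7 W
P_source = V I = 135 × 19.10 = 2578 W; P_load = 2319 W
η = P_load / P_source = 2319 / 2578 = 0.8993

89.9 %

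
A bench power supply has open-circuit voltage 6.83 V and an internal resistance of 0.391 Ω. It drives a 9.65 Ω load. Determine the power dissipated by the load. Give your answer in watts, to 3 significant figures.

The internal resistance and the load are in series, so the same I flows through both; get I from ε/(r+R), then I²R for the load.
I = ε / (r + R) = 6.83 / (0.391 + 9.65) = 0.6802 A
P_load = I² R = (0.6802)² × 9.65 = 4.465 W

4.46 W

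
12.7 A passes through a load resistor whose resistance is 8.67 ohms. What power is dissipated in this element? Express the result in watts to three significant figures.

The current through and the resistance of the element are both given; use P = I²R.
P = (12.70 A)² × 8.67 Ω = 1398 W

1400 W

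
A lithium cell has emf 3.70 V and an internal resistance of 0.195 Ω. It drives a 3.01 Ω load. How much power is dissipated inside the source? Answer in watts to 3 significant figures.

Internal loss is I²r, with I set by the total series resistance r+R.
I = ε / (r + R) = 3.70 / (0.195 + 3.01) = 1.154 A
P_int = I² r = (1.154)² × 0.195 = 0.2599 W

0.260 W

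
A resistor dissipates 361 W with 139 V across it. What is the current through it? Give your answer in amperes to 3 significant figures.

Inverting the appropriate power form: I = P / V.
I = 361 / 139 = 2.597 A

2.60 A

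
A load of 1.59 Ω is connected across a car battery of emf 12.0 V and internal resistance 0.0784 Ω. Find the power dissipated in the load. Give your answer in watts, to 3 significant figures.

82.3 W

The internal resistance and the load are in series, so the same I flows through both; get I from ε/(r+R), then I²R for the load.
I = ε / (r + R) = 12.0 / (0.0784 + 1.59) = 7.193 A
P_load = I² R = (7.193)² × 1.59 = 82.25 W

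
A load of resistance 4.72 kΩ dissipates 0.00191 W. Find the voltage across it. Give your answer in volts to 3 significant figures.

Rearranging the power relation for the two known quantities gives V = √(P R).
V = √(0.00191 × 4720) = 3.003 V

3.00 V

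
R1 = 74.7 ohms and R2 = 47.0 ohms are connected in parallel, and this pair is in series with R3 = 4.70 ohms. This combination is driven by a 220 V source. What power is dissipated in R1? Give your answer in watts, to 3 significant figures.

479 W

First find R_p for the parallel pair, then treat R_p + R3 as a series loop.
R_p = (74.7×47.0)/(74.7+47.0) = 28.85 Ω
R_total = R_p + 4.70 = 28.85 + 4.70 = 33.55 Ω
I = V / R_total = 220 / 33.55 = 6.558 A
Voltage across the parallel pair: V_p = I × R_p = 6.558 × 28.85 = 189.2 V
Use P = V²/R for R1 with V = V_p.
P_R1 = (189.2)² / 74.7 = 479.1 W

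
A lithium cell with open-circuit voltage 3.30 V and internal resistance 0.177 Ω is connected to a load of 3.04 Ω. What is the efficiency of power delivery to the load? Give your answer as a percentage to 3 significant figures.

94.5 %

Both r and R carry the same current, so the power split is just the resistance split: η = R/(R+r).
η = R / (R + r) = 3.04 / (3.04 + 0.177) = 0.9450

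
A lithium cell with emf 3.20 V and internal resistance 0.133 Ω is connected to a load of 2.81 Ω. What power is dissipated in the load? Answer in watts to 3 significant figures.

With r and R in series, I = ε/(r+R); the load dissipates I²R.
I = ε / (r + R) = 3.20 / (0.133 + 2.81) = 1.087 A
P_load = I² R = (1.087)² × 2.81 = 3.322 W

3.32 W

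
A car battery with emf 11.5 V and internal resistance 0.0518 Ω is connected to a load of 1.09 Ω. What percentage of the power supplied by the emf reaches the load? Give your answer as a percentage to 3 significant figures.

95.5 %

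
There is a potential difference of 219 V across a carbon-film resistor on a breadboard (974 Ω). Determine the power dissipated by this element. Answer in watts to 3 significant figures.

49.2 W

V and R are stated; P = V²/R avoids computing the current.
P = (219 V)² / 974 Ω = 49.24 W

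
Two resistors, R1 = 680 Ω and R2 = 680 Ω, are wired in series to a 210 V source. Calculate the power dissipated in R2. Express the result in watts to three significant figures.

In a series string the same current flows through every resistor — find that current, then P = I²R for the one we want.
R_total = 680 + 680 = 1360 Ω
I = V / R_total = 210 / 1360 = 0.1544 A
P_R2 = I² × R2 = (0.1544)² × 680 = 16.21 W

16.2 W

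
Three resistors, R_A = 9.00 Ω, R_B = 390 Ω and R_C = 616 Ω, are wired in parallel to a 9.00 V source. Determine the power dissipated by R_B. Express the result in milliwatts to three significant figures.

208 mW

The supply voltage appears across each parallel branch — just use P = V²/R_B.
P_R_B = V² / R_B = (9.00)² / 390 Ω = 0.2077 W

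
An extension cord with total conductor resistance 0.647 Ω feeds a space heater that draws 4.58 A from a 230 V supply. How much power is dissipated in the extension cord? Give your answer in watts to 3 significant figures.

13.6 W

The extension cord and load are in series, so the same current flows in both; the loss is I²R_line.
The extension cord carries the full 4.58 A.
P_line = I² R_line = (4.580)² × 0.647 = 13.57 W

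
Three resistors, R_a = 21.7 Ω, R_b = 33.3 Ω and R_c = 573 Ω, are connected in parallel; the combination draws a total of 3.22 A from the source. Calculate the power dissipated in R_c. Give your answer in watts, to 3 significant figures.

Only the total current is stated, so first find the parallel equivalent to get the voltage across the combination.
1/R_eq = 1/21.7 + 1/33.3 + 1/573 ⇒ R_eq = 12.84 Ω
V = I_total × R_eq = 3.220 × 12.84 = 41.36 V
P_R_c = V² / R_c = (41.36)² / 573 = 2.985 W

2.99 W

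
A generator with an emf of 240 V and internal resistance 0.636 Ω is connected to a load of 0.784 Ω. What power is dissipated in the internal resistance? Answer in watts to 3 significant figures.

The internal resistance carries the same current as the load; P_int = I²r.
I = ε / (r + R) = 240 / (0.636 + 0.784) = 169.0 A
P_int = I² r = (169.0)² × 0.636 = 18170 W

18200 W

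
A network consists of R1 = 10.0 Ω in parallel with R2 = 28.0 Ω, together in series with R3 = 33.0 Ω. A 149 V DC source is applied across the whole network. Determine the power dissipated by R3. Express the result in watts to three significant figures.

Combine R1 and R2 into their parallel equivalent first, reducing the network to two series resistors.
R_p = (10.0×28.0)/(10.0+28.0) = 7.368 Ω
R_total = R_p + 33.0 = 7.368 + 33.0 = 40.37 Ω
I = V / R_total = 149 / 40.37 = 3.691 A
All the supply current flows through R3; use P = I²R3.
P_R3 = (3.691)² × 33.0 = 449.6 W

450 W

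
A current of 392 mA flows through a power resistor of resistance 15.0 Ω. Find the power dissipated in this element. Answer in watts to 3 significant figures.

Current and resistance are given, so P = I²R is the direct form.
P = (0.3920 A)² × 15.0 Ω = 2.305 W

2.30 W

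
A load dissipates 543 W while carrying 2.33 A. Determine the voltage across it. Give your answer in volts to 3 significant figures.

233 V

The two known quantities fix the third via V = P / I.
V = 543 / 2.330 = 233.0 V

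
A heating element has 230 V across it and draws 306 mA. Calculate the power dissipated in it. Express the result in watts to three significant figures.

With V and I both given, power follows immediately from P = V I.
P = 230 V × 0.3060 A = 70.38 W

70.4 W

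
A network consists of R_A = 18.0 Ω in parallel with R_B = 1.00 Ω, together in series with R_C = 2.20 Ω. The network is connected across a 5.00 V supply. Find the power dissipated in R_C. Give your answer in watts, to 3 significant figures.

First find R_p for the parallel pair, then treat R_p + R_C as a series loop.
R_p = (18.0×1.00)/(18.0+1.00) = 0.9474 Ω
R_total = R_p + 2.20 = 0.9474 + 2.20 = 3.147 Ω
I = V / R_total = 5.00 / 3.147 = 1.589 A
All the supply current flows through R_C; use P = I²R_C.
P_R_C = (1.589)² × 2.20 = 5.552 W

5.55 W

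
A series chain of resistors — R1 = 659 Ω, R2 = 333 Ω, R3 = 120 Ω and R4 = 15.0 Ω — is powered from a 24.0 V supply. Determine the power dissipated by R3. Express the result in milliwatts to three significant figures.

The current is common to all series resistors; compute it, then apply P = I²R for the target.
R_total = 659 + 333 + 120 + 15.0 = 1127 Ω
I = V / R_total = 24.0 / 1127 = 0.02130 A
P_R3 = I² × R3 = (0.02130)² × 120 = 0.05442 W

54.4 mW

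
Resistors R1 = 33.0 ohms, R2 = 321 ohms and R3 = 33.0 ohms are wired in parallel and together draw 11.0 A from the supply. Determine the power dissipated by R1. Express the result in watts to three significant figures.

903 W

Parallel branches share V, not I — compute V via R_eq, then use V²/R for the target branch.
1/R_eq = 1/33.0 + 1/321 + 1/33.0 ⇒ R_eq = 15.69 Ω
V = I_total × R_eq = 11.00 × 15.69 = 172.6 V
P_R1 = V² / R1 = (172.6)² / 33.0 = 903.0 W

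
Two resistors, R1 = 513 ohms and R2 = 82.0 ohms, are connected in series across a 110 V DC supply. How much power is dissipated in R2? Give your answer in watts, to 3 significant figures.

Since the resistors are in series they all carry the loop current I = V/R_total; the power in any one is I²R.
R_total = 513 + 82.0 = 595.0 Ω
I = V / R_total = 110 / 595.0 = 0.1849 A
P_R2 = I² × R2 = (0.1849)² × 82.0 = 2.803 W

2.80 W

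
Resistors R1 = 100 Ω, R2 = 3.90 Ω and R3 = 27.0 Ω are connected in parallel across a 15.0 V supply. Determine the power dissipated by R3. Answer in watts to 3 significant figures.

R3 sits directly across the source, so P = V²/R with V = 15.0 V.
P_R3 = V² / R3 = (15.0)² / 27.0 Ω = 8.333 W

8.33 W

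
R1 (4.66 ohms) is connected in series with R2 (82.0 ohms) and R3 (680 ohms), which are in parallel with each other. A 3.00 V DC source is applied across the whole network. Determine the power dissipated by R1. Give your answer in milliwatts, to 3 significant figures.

Replace R2 and R3 with their parallel equivalent so the circuit becomes R1 in series with R_p.
R_p = (82.0×680)/(82.0+680) = 73.18 Ω
R_total = 4.66 + 73.18 = 77.84 Ω
I = V / R_total = 3.00 / 77.84 = 0.03854 A
The full supply current passes through R1: P = I²R.
P_R1 = (0.03854)² × 4.66 = 0.006923 W

6.92 mW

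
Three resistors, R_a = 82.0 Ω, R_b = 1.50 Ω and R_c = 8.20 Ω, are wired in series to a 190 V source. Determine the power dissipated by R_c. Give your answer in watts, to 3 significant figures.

35.2 W

In a series string the same current flows through every resistor — find that current, then P = I²R for the one we want.
R_total = 82.0 + 1.50 + 8.20 = 91.70 Ω
I = V / R_total = 190 / 91.70 = 2.072 A
P_R_c = I² × R_c = (2.072)² × 8.20 = 35.20 W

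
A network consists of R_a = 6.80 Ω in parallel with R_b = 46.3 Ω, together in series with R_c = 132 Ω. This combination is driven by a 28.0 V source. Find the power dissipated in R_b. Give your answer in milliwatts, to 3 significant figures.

First find R_p for the parallel pair, then treat R_p + R_c as a series loop.
R_p = (6.80×46.3)/(6.80+46.3) = 5.929 Ω
R_total = R_p + 132 = 5.929 + 132 = 137.9 Ω
I = V / R_total = 28.0 / 137.9 = 0.2030 A
Voltage across the parallel pair: V_p = I × R_p = 0.2030 × 5.929 = 1.204 V
Use P = V²/R for R_b with V = V_p.
P_R_b = (1.204)² / 46.3 = 0.03129 W

31.3 mW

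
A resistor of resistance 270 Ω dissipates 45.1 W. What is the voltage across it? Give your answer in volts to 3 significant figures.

110 V

From P = V I = I²R = V²/R, with the two given quantities we get V = √(P R).
V = √(45.1 × 270) = 110.3 V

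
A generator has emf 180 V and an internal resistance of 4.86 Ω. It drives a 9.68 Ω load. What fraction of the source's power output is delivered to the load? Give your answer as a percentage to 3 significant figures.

66.6 %

Efficiency is P_load / P_total. With a series r and R sharing the same I, P = I²R for each, so η = R/(R+r).
η = R / (R + r) = 9.68 / (9.68 + 4.86) = 0.6657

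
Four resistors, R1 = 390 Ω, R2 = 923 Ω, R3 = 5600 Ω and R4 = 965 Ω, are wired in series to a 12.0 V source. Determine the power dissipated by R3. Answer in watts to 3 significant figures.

Since the resistors are in series they all carry the loop current I = V/R_total; the power in any one is I²R.
R_total = 390 + 923 + 5600 + 965 = 7878 Ω
I = V / R_total = 12.0 / 7878 = 0.001523 A
P_R3 = I² × R3 = (0.001523)² × 5600 = 0.01299 W

0.0130 W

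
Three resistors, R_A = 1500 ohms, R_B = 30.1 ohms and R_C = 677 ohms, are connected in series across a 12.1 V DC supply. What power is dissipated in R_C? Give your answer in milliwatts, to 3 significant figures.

20.3 mW

The current is common to all series resistors; compute it, then apply P = I²R for the target.
R_total = 1500 + 30.1 + 677 = 2207 Ω
I = V / R_total = 12.1 / 2207 = 0.005482 A
P_R_C = I² × R_C = (0.005482)² × 677 = 0.02035 W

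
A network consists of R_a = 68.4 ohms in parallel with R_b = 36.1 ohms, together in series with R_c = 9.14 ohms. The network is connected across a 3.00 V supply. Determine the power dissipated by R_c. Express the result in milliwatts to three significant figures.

76.6 mW

Reduce the parallel combination to a single R_p; the circuit then becomes R_p in series with the remaining resistor.
R_p = (68.4×36.1)/(68.4+36.1) = 23.63 Ω
R_total = R_p + 9.14 = 23.63 + 9.14 = 32.77 Ω
I = V / R_total = 3.00 / 32.77 = 0.09155 A
All the supply current flows through R_c; use P = I²R_c.
P_R_c = (0.09155)² × 9.14 = 0.07661 W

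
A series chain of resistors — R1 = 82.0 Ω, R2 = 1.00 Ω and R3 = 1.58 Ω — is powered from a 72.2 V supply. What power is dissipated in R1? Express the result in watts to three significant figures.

Every series element carries the same I. Get I from the total resistance, then P = I² × R1.
R_total = 82.0 + 1.00 + 1.58 = 84.58 Ω
I = V / R_total = 72.2 / 84.58 = 0.8536 A
P_R1 = I² × R1 = (0.8536)² × 82.0 = 59.75 W

59.8 W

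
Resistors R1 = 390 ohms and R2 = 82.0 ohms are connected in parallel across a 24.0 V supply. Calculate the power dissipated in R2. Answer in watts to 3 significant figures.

7.02 W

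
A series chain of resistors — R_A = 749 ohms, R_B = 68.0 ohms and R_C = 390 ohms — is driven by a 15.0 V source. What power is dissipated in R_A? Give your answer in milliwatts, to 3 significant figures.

116 mW

Series elements share the same current, so find I first, then use P = I²R.
R_total = 749 + 68.0 + 390 = 1207 Ω
I = V / R_total = 15.0 / 1207 = 0.01243 A
P_R_A = I² × R_A = (0.01243)² × 749 = 0.1157 W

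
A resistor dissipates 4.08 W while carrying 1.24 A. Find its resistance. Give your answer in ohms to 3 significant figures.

2.65 Ω

From P = V I = I²R = V²/R, with the two given quantities we get R = P / I².
R = 4.08 / (1.240)² = 2.653 Ω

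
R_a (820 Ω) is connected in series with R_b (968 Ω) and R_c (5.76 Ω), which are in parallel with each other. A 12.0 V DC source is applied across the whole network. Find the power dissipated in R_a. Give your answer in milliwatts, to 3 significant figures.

Replace R_b and R_c with their parallel equivalent so the circuit becomes R_a in series with R_p.
R_p = (968×5.76)/(968+5.76) = 5.726 Ω
R_total = 820 + 5.726 = 825.7 Ω
I = V / R_total = 12.0 / 825.7 = 0.01453 A
R_a carries the full series current, so P = I²R.
P_R_a = (0.01453)² × 820 = 0.1732 W

173 mW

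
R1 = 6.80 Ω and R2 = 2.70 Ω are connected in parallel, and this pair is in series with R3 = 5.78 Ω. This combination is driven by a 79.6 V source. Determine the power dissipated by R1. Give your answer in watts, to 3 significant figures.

58.5 W

Reduce the parallel combination to a single R_p; the circuit then becomes R_p in series with the remaining resistor.
R_p = (6.80×2.70)/(6.80+2.70) = 1.933 Ω
R_total = R_p + 5.78 = 1.933 + 5.78 = 7.713 Ω
I = V / R_total = 79.6 / 7.713 = 10.32 A
Voltage across the parallel pair: V_p = I × R_p = 10.32 × 1.933 = 19.95 V
Use P = V²/R for R1 with V = V_p.
P_R1 = (19.95)² / 6.80 = 58.51 W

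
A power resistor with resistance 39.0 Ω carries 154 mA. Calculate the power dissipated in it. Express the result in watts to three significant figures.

Current and resistance are given, so P = I²R is the direct form.
P = (0.1540 A)² × 39.0 Ω = 0.9249 W

0.925 W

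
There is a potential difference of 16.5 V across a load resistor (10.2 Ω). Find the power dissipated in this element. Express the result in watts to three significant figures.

26.7 W

Voltage and resistance are given, so P = V²/R is the one-step route.
P = (16.5 V)² / 10.2 Ω = 26.69 W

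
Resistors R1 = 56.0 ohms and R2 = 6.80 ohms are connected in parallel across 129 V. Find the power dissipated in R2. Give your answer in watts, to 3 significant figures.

2450 W

Every branch has 129 V across it, so for R2 the power is simply V²/R.
P_R2 = V² / R2 = (129)² / 6.80 Ω = 2447 W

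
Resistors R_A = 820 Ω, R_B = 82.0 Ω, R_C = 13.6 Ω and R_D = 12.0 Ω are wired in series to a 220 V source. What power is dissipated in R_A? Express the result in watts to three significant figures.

46.1 W

Series elements share the same current, so find I first, then use P = I²R.
R_total = 820 + 82.0 + 13.6 + 12.0 = 927.6 Ω
I = V / R_total = 220 / 927.6 = 0.2372 A
P_R_A = I² × R_A = (0.2372)² × 820 = 46.13 W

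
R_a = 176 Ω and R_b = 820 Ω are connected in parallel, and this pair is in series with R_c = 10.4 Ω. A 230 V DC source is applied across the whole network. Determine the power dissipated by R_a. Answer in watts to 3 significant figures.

262 W

First find R_p for the parallel pair, then treat R_p + R_c as a series loop.
R_p = (176×820)/(176+820) = 144.9 Ω
R_total = R_p + 10.4 = 144.9 + 10.4 = 155.3 Ω
I = V / R_total = 230 / 155.3 = 1.481 A
Voltage across the parallel pair: V_p = I × R_p = 1.481 × 144.9 = 214.6 V
R_a sits across V_p; its power is V_p²/R.
P_R_a = (214.6)² / 176 = 261.7 W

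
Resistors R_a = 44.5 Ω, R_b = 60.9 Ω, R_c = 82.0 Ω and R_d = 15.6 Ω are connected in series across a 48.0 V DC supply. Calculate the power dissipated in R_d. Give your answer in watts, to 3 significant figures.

In a series string the same current flows through every resistor — find that current, then P = I²R for the one we want.
R_total = 44.5 + 60.9 + 82.0 + 15.6 = 203.0 Ω
I = V / R_total = 48.0 / 203.0 = 0.2365 A
P_R_d = I² × R_d = (0.2365)² × 15.6 = 0.8722 W

0.872 W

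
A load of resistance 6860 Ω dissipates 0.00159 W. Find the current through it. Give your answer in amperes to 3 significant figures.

From P = V I = I²R = V²/R, with the two given quantities we get I = √(P / R).
I = √(0.00159 / 6860) = 0.0004814 A

0.000481 A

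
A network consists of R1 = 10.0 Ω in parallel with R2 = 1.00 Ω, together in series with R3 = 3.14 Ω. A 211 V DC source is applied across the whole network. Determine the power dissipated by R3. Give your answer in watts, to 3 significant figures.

Combine R1 and R2 into their parallel equivalent first, reducing the network to two series resistors.
R_p = (10.0×1.00)/(10.0+1.00) = 0.9091 Ω
R_total = R_p + 3.14 = 0.9091 + 3.14 = 4.049 Ω
I = V / R_total = 211 / 4.049 = 52.11 A
All the supply current flows through R3; use P = I²R3.
P_R3 = (52.11)² × 3.14 = 8527 W

8530 W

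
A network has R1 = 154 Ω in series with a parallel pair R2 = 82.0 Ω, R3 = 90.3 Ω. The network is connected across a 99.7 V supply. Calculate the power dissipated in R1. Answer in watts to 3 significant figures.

39.5 W

First combine the parallel branches into one equivalent R_p, then R1 + R_p is a series pair.
R_p = (82.0×90.3)/(82.0+90.3) = 42.98 Ω
R_total = 154 + 42.98 = 197.0 Ω
I = V / R_total = 99.7 / 197.0 = 0.5062 A
The full supply current passes through R1: P = I²R.
P_R1 = (0.5062)² × 154 = 39.45 W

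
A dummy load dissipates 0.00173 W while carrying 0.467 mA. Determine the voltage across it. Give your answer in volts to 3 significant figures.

3.70 V

Rearranging the power relation for the two known quantities gives V = P / I.
V = 0.00173 / 0.0004670 = 3.704 V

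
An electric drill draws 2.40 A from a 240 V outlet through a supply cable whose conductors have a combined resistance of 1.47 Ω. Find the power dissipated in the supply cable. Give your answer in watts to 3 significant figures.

Line loss is just I²R for the cable — we know both I and R_line directly.
The supply cable carries the full 2.40 A.
P_line = I² R_line = (2.400)² × 1.47 = 8.467 W

8.47 W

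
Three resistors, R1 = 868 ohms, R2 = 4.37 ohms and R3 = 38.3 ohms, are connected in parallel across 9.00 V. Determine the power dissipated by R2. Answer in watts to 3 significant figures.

18.5 W

Each parallel branch sees the full supply voltage, so P = V²/R applies directly to the target branch.
P_R2 = V² / R2 = (9.00)² / 4.37 Ω = 18.54 W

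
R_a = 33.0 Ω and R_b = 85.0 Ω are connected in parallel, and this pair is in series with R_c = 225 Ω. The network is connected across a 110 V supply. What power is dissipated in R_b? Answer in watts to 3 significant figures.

Reduce the parallel combination to a single R_p; the circuit then becomes R_p in series with the remaining resistor.
R_p = (33.0×85.0)/(33.0+85.0) = 23.77 Ω
R_total = R_p + 225 = 23.77 + 225 = 248.8 Ω
I = V / R_total = 110 / 248.8 = 0.4422 A
Voltage across the parallel pair: V_p = I × R_p = 0.4422 × 23.77 = 10.51 V
R_b sits across V_p; its power is V_p²/R.
P_R_b = (10.51)² / 85.0 = 1.300 W

1.30 W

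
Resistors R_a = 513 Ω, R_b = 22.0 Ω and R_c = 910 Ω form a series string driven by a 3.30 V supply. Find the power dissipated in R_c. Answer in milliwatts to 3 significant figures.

4.75 mW

Every series element carries the same I. Get I from the total resistance, then P = I² × R_c.
R_total = 513 + 22.0 + 910 = 1445 Ω
I = V / R_total = 3.30 / 1445 = 0.002284 A
P_R_c = I² × R_c = (0.002284)² × 910 = 0.004746 W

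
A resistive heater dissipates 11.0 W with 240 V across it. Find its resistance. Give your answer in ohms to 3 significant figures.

5240 Ω

From P = V I = I²R = V²/R, with the two given quantities we get R = V² / P.
R = (240)² / 11.0 = 5236 Ω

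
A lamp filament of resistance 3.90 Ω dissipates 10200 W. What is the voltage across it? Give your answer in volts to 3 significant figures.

Rearranging the power relation for the two known quantities gives V = √(P R).
V = √(10200 × 3.90) = 199.4 V

199 V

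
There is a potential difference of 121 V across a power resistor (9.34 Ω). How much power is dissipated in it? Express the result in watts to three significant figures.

1570 W

V and R are stated; P = V²/R avoids computing the current.
P = (121 V)² / 9.34 Ω = 1568 W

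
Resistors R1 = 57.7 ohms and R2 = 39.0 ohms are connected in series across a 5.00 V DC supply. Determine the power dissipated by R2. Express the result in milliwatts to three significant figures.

104 mW

Every series element carries the same I. Get I from the total resistance, then P = I² × R2.
R_total = 57.7 + 39.0 = 96.70 Ω
I = V / R_total = 5.00 / 96.70 = 0.05171 A
P_R2 = I² × R2 = (0.05171)² × 39.0 = 0.1043 W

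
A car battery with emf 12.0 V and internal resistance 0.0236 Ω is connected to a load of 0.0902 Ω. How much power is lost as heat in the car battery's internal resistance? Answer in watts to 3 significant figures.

262 W

The source's internal resistance is just another series element carrying I; its dissipation is I²r.
I = ε / (r + R) = 12.0 / (0.0236 + 0.0902) = 105.4 A
P_int = I² r = (105.4)² × 0.0236 = 262.4 W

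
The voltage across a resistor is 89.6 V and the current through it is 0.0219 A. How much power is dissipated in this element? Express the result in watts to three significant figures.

Since both terminal voltage and current are stated, P = V I gives the power in one step.
P = 89.6 V × 0.02190 A = 1.962 W

1.96 W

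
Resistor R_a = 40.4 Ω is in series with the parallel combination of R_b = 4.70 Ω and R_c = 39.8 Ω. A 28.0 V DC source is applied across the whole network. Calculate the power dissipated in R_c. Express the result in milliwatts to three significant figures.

175 mW

Collapse R_b‖R_c to a single equivalent, reducing the network to two series elements.
R_p = (4.70×39.8)/(4.70+39.8) = 4.204 Ω
R_total = 40.4 + 4.204 = 44.60 Ω
I = V / R_total = 28.0 / 44.60 = 0.6278 A
Voltage across the parallel pair: V_p = I × R_p = 0.6278 × 4.204 = 2.639 V
With V_p across R_c, its power is V_p²/R_c.
P_R_c = (2.639)² / 39.8 = 0.1750 W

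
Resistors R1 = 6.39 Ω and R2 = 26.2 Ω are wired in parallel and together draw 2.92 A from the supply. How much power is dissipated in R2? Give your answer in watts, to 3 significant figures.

We need the common branch voltage; get it from I_total × R_eq, then P = V²/R for the branch.
1/R_eq = 1/6.39 + 1/26.2 ⇒ R_eq = 5.137 Ω
V = I_total × R_eq = 2.920 × 5.137 = 15.00 V
P_R2 = V² / R2 = (15.00)² / 26.2 = 8.588 W

8.59 W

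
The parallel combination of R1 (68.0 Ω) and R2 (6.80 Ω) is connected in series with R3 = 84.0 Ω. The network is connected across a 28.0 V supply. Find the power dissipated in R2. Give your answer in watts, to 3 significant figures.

Reduce the parallel combination to a single R_p; the circuit then becomes R_p in series with the remaining resistor.
R_p = (68.0×6.80)/(68.0+6.80) = 6.182 Ω
R_total = R_p + 84.0 = 6.182 + 84.0 = 90.18 Ω
I = V / R_total = 28.0 / 90.18 = 0.3105 A
Voltage across the parallel pair: V_p = I × R_p = 0.3105 × 6.182 = 1.919 V
Use P = V²/R for R2 with V = V_p.
P_R2 = (1.919)² / 6.80 = 0.5418 W

0.542 W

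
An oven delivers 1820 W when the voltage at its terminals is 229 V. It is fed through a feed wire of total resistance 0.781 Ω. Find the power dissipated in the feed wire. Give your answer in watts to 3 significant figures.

49.3 W

Line loss is just I²R for the cable — we know both I and R_line directly.
I = P / V = 1820 / 229 = 7.948 A through the feed wire.
P_line = I² R_line = (7.948)² × 0.781 = 49.33 W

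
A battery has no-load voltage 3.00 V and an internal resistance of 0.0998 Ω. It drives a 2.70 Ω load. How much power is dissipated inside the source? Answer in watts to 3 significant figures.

0.115 W

The internal resistance carries the same current as the load; P_int = I²r.
I = ε / (r + R) = 3.00 / (0.0998 + 2.70) = 1.072 A
P_int = I² r = (1.072)² × 0.0998 = 0.1146 W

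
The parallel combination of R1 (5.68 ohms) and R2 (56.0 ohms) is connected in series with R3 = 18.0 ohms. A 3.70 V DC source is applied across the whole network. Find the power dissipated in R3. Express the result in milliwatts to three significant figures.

460 mW

Collapse the R1‖R2 pair into one equivalent R_p; then R_p and R3 form a series string.
R_p = (5.68×56.0)/(5.68+56.0) = 5.157 Ω
R_total = R_p + 18.0 = 5.157 + 18.0 = 23.16 Ω
I = V / R_total = 3.70 / 23.16 = 0.1598 A
R3 carries the full series current, so P = I²R.
P_R3 = (0.1598)² × 18.0 = 0.4595 W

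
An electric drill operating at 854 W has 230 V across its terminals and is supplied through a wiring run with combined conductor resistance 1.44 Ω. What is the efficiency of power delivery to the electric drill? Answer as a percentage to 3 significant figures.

I = P / V = 854 / 230 = 3.713 A through the wiring run.
P_line = I² R_line = (3.713)² × 1.44 = 19.85 W
P_source = P_load + P_line = 854.0 + 19.85 = 873.9 W
η = P_load / P_source = 854.0 / 873.9 = 0.9773

97.7 %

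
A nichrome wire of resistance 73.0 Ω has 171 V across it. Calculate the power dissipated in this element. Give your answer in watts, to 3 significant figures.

We know the drop across the element and its resistance — P = V²/R, one step.
P = (171 V)² / 73.0 Ω = 400.6 W

401 W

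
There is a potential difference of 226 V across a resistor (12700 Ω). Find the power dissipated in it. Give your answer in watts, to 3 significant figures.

V and R are stated; P = V²/R avoids computing the current.
P = (226 V)² / 12700 Ω = 4.022 W

4.02 W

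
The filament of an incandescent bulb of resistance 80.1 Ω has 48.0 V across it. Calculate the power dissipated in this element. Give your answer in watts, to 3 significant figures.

28.8 W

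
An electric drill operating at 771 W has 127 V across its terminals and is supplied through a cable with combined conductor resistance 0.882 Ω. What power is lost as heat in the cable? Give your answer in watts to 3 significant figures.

The cable and load are in series, so the same current flows in both; the loss is I²R_line.
I = P / V = 771 / 127 = 6.071 A through the cable.
P_line = I² R_line = (6.071)² × 0.882 = 32.51 W

32.5 W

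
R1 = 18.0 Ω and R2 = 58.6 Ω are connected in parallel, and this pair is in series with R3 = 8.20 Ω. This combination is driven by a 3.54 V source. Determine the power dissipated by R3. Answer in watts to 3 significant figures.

0.213 W

First find R_p for the parallel pair, then treat R_p + R3 as a series loop.
R_p = (18.0×58.6)/(18.0+58.6) = 13.77 Ω
R_total = R_p + 8.20 = 13.77 + 8.20 = 21.97 Ω
I = V / R_total = 3.54 / 21.97 = 0.1611 A
All the supply current flows through R3; use P = I²R3.
P_R3 = (0.1611)² × 8.20 = 0.2129 W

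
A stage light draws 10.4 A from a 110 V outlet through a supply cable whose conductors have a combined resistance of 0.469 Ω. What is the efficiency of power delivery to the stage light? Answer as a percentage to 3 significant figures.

The supply cable carries the full 10.4 A.
P_line = I² R_line = (10.40)² × 0.469 = 50.73 W
P_source = V I = 110 × 10.40 = 1144 W; P_load = 1093 W
η = P_load / P_source = 1093 / 1144 = 0.9557

95.6 %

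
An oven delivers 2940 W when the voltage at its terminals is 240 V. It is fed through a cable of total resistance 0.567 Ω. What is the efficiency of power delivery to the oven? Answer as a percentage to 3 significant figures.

97.2 %

I = P / V = 2940 / 240 = 12.25 A through the cable.
P_line = I² R_line = (12.25)² × 0.567 = 85.09 W
P_source = P_load + P_line = 2940 + 85.09 = 3025 W
η = P_load / P_source = 2940 / 3025 = 0.9719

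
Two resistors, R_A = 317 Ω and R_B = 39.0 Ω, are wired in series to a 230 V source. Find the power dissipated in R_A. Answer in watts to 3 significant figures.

The current is common to all series resistors; compute it, then apply P = I²R for the target.
R_total = 317 + 39.0 = 356.0 Ω
I = V / R_total = 230 / 356.0 = 0.6461 A
P_R_A = I² × R_A = (0.6461)² × 317 = 132.3 W

132 W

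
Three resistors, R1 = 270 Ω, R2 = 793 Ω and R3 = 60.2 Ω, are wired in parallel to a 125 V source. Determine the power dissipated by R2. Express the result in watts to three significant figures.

R2 sits directly across the source, so P = V²/R with V = 125 V.
P_R2 = V² / R2 = (125)² / 793 Ω = 19.70 W

19.7 W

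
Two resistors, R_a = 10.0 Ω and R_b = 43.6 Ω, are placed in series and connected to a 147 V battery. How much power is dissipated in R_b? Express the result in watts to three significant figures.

328 W

In a series string the same current flows through every resistor — find that current, then P = I²R for the one we want.
R_total = 10.0 + 43.6 = 53.60 Ω
I = V / R_total = 147 / 53.60 = 2.743 A
P_R_b = I² × R_b = (2.743)² × 43.6 = 327.9 W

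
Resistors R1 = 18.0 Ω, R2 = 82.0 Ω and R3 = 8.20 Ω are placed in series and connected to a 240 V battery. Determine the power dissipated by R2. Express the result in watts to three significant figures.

403 W

In a series string the same current flows through every resistor — find that current, then P = I²R for the one we want.
R_total = 18.0 + 82.0 + 8.20 = 108.2 Ω
I = V / R_total = 240 / 108.2 = 2.218 A
P_R2 = I² × R2 = (2.218)² × 82.0 = 403.4 W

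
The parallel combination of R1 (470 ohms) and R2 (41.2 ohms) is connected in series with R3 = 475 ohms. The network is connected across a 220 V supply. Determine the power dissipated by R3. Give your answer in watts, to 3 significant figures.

87.4 W

Collapse the R1‖R2 pair into one equivalent R_p; then R_p and R3 form a series string.
R_p = (470×41.2)/(470+41.2) = 37.88 Ω
R_total = R_p + 475 = 37.88 + 475 = 512.9 Ω
I = V / R_total = 220 / 512.9 = 0.4290 A
All the supply current flows through R3; use P = I²R3.
P_R3 = (0.4290)² × 475 = 87.40 W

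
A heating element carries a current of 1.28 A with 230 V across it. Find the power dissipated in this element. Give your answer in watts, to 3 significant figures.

V and I are known directly — P = V I, no intermediate step needed.
P = 230 V × 1.280 A = 294.4 W

294 W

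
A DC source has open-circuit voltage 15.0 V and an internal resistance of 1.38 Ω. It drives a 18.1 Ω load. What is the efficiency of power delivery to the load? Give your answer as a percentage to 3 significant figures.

92.9 %

Both r and R carry the same current, so the power split is just the resistance split: η = R/(R+r).
η = R / (R + r) = 18.1 / (18.1 + 1.38) = 0.9292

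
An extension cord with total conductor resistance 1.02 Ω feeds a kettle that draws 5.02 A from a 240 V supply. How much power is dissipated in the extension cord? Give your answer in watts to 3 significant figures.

Line loss is just I²R for the cable — we know both I and R_line directly.
The extension cord carries the full 5.02 A.
P_line = I² R_line = (5.020)² × 1.02 = 25.70 W

25.7 W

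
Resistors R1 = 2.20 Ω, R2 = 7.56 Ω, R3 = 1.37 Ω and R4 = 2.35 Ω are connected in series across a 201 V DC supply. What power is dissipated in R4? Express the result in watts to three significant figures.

522 W

The current is common to all series resistors; compute it, then apply P = I²R for the target.
R_total = 2.20 + 7.56 + 1.37 + 2.35 = 13.48 Ω
I = V / R_total = 201 / 13.48 = 14.91 A
P_R4 = I² × R4 = (14.91)² × 2.35 = 522.5 W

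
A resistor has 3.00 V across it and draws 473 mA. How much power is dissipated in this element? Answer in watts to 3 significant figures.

1.42 W

Both the voltage across and the current through the element are known, so P = V I applies directly.
P = 3.00 V × 0.4730 A = 1.419 W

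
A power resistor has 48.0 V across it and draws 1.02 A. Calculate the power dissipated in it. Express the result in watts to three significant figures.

49.0 W

Since both terminal voltage and current are stated, P = V I gives the power in one step.
P = 48.0 V × 1.020 A = 48.96 W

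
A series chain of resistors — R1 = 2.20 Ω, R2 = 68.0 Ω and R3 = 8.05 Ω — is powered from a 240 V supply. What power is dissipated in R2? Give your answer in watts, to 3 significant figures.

640 W

Every series element carries the same I. Get I from the total resistance, then P = I² × R2.
R_total = 2.20 + 68.0 + 8.05 = 78.25 Ω
I = V / R_total = 240 / 78.25 = 3.067 A
P_R2 = I² × R2 = (3.067)² × 68.0 = 639.7 W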